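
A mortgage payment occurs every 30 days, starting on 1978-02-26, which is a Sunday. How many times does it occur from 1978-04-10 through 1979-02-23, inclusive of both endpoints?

11

Occurrences land 30·i days after 1978-02-26 for i = 0, 1, 2, …
1978-04-10 is 43 days after the start; 43 ÷ 30 = 1 remainder 13; since the remainder is 13, round up to i = 2. First occurrence in the window: #3 on 1978-04-27 (2×30 = 60 days in).
1979-02-23 is 362 days after the start; 362 ÷ 30 = 12 remainder 2. Last occurrence in the window: #13 on 1979-02-21.
Occurrences #3 through #13: 11 in total.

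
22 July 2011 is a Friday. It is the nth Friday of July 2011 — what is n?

4th

Day 22 falls in week ⌈22/7⌉ of the month.
Days 1–7 hold the 1st Friday, 8–14 the 2nd, 15–21 the 3rd, 22–28 the 4th, 29–31 the 5th.
22 is in the range for the 4th.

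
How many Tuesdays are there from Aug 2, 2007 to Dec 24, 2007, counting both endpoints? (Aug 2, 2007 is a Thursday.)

20

Aug 2, 2007 is a Thursday; the first Tuesday on or after it is Aug 7, 2007 (5 days later).
From Aug 7, 2007 to Dec 24, 2007: 24 + 30 + 31 + 30 + 24 = 139 days (rest of Aug, Sep, Oct, Nov, Dec).
139 ÷ 7 = 19 full weeks with remainder 6, so 19 more Tuesdays after the first → 20.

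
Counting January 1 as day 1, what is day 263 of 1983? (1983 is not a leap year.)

Sep 20, 1983

Jan has 31 days (263 − 31 = 232 remain).
Feb has 28 days (232 − 28 = 204 remain).
Mar has 31 days (204 − 31 = 173 remain).
Apr has 30 days (173 − 30 = 143 remain).
May has 31 days (143 − 31 = 112 remain).
Jun has 30 days (112 − 30 = 82 remain).
Jul has 31 days (82 − 31 = 51 remain).
Aug has 31 days (51 − 31 = 20 remain).
20 into Sep → Sep 20.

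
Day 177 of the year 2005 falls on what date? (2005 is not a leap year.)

2005-06-26

January has 31 days (177 − 31 = 146 remain).
February has 28 days (146 − 28 = 118 remain).
March has 31 days (118 − 31 = 87 remain).
April has 30 days (87 − 30 = 57 remain).
May has 31 days (57 − 31 = 26 remain).
26 into June → June 26.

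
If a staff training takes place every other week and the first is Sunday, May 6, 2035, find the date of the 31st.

The 31st occurrence is 30 intervals after the first: 30 × 14 = 420 days after May 6, 2035.
May has 31 days — 25 days to the end of May leaves 395.
June has 30 days (365 left).
July has 31 days (334 left).
August has 31 days (303 left).
September has 30 days (273 left).
October has 31 days (242 left).
November has 30 days (212 left).
December has 31 days (181 left).
January has 31 days (150 left).
February has 29 days (121 left).
March has 31 days (90 left).
April has 30 days (60 left).
May has 31 days (29 left).
29 days into June → June 29, 2036.

June 29, 2036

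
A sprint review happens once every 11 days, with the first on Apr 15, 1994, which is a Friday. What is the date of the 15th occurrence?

The 15th occurrence is 14 intervals after the first: 14 × 11 = 154 days after Apr 15, 1994.
Apr has 30 days — 15 days to the end of Apr leaves 139.
May has 31 days (108 left).
Jun has 30 days (78 left).
Jul has 31 days (47 left).
Aug has 31 days (16 left).
16 days into Sep → Sep 16, 1994.

Sep 16, 1994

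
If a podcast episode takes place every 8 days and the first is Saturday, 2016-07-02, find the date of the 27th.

The 27th occurrence is 26 intervals after the first: 26 × 8 = 208 days after 2016-07-02.
July has 31 days — 29 days to the end of July leaves 179.
August has 31 days (148 left).
September has 30 days (118 left).
October has 31 days (87 left).
November has 30 days (57 left).
December has 31 days (26 left).
26 days into January → 2017-01-26.

2017-01-26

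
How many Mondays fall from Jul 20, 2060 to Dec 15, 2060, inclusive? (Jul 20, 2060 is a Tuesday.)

Jul 20, 2060 is a Tuesday; the first Monday on or after it is Jul 26, 2060 (6 days later).
From Jul 26, 2060 to Dec 15, 2060: 5 + 31 + 30 + 31 + 30 + 15 = 142 days (rest of Jul, Aug, Sep, Oct, Nov, Dec).
142 ÷ 7 = 20 full weeks with remainder 2, so 20 more Mondays after the first → 21.

21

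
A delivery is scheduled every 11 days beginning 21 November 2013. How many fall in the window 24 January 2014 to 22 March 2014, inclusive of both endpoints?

6

Occurrences land 11·i days after 21 November 2013 for i = 0, 1, 2, …
24 January 2014 is 64 days after the start; 64 ÷ 11 = 5 remainder 9; since the remainder is 9, round up to i = 6. First occurrence in the window: #7 on 26 January 2014 (6×11 = 66 days in).
22 March 2014 is 121 days after the start; 121 ÷ 11 = 11 remainder 0. Last occurrence in the window: #12 on 22 March 2014.
Occurrences #7 through #12: 6 in total.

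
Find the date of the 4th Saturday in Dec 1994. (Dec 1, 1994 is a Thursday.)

Dec 24, 1994

Dec 1994 begins on a Thursday, so the first Saturday is Dec 3 (2 days later).
The 4th Saturday is 3 weeks later: 3 + 21 = 24.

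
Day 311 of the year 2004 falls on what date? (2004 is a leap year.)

Jan has 31 days (311 − 31 = 280 remain).
Feb has 29 days (280 − 29 = 251 remain).
Mar has 31 days (251 − 31 = 220 remain).
Apr has 30 days (220 − 30 = 190 remain).
May has 31 days (190 − 31 = 159 remain).
Jun has 30 days (159 − 30 = 129 remain).
Jul has 31 days (129 − 31 = 98 remain).
Aug has 31 days (98 − 31 = 67 remain).
Sep has 30 days (67 − 30 = 37 remain).
Oct has 31 days (37 − 31 = 6 remain).
6 into Nov → Nov 6.

Nov 6, 2004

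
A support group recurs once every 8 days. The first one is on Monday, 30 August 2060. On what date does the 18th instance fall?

13 January 2061

The 18th occurrence is 17 intervals after the first: 17 × 8 = 136 days after 30 August 2060.
August has 31 days — 1 day to the end of August leaves 135.
September has 30 days (105 left).
October has 31 days (74 left).
November has 30 days (44 left).
December has 31 days (13 left).
13 days into January → 13 January 2061.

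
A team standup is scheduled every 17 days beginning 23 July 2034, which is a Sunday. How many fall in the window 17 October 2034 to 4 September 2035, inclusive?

19

Occurrences land 17·i days after 23 July 2034 for i = 0, 1, 2, …
17 October 2034 is 86 days after the start; 86 ÷ 17 = 5 remainder 1; since the remainder is 1, round up to i = 6. First occurrence in the window: #7 on 2 November 2034 (6×17 = 102 days in).
4 September 2035 is 408 days after the start; 408 ÷ 17 = 24 remainder 0. Last occurrence in the window: #25 on 4 September 2035.
Occurrences #7 through #25: 19 in total.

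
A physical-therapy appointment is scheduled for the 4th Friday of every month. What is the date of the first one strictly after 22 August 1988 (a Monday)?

August 1988 starts on a Monday; its first Friday is the 5th, so the 4th Friday is the 26th — 26 August 1988.
26 August 1988 is after 22 August 1988, so that is the next one.

26 August 1988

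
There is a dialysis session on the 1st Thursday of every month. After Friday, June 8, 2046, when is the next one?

June 2046 starts on a Friday, so its 1st Thursday is June 7, 2046 (6 days in).
That is not after June 8, 2046, so look at July 2046.
July 2046 starts on a Sunday, so its 1st Thursday is July 5, 2046 (4 days in).

July 5, 2046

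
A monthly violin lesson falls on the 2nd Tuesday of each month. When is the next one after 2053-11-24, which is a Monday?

November 2053 starts on a Saturday; its first Tuesday is the 4th, so the 2nd Tuesday is the 11th — 2053-11-11.
That is not after 2053-11-24, so look at December 2053.
December 2053 starts on a Monday; its first Tuesday is the 2nd, so the 2nd Tuesday is the 9th — 2053-12-09.

2053-12-09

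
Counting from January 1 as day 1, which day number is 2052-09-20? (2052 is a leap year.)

264

Days in months before September: 31 + 29 + 31 + 30 + 31 + 30 + 31 + 31 = 244.
Plus 20 days into September → day 264.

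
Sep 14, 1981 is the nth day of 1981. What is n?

Days in months before Sep: 31 + 28 + 31 + 30 + 31 + 30 + 31 + 31 = 243.
Plus 14 days into Sep → day 257.

257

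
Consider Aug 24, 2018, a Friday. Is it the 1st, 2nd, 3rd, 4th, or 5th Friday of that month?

4th

Day 24 falls in week ⌈24/7⌉ of the month.
Days 1–7 hold the 1st Friday, 8–14 the 2nd, 15–21 the 3rd, 22–28 the 4th, 29–31 the 5th.
24 is in the range for the 4th.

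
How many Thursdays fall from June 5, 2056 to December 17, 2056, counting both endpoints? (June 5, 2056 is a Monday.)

June 5, 2056 is a Monday; the first Thursday on or after it is June 8, 2056 (3 days later).
From June 8, 2056 to December 17, 2056: 22 + 31 + 31 + 30 + 31 + 30 + 17 = 192 days (rest of June, July, August, September, October, November, December).
192 ÷ 7 = 27 full weeks with remainder 3, so 27 more Thursdays after the first → 28.

28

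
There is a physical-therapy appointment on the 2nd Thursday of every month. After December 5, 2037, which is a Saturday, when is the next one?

December 10, 2037

December 2037 starts on a Tuesday; its first Thursday is the 3rd, so the 2nd Thursday is the 10th — December 10, 2037.
December 10, 2037 is after December 5, 2037, so that is the next one.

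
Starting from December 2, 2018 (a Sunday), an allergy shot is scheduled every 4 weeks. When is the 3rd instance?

The 3rd occurrence is 2 intervals after the first: 2 × 28 = 56 days after December 2, 2018.
December has 31 days — 29 days to the end of December leaves 27.
27 days into January → January 27, 2019.

January 27, 2019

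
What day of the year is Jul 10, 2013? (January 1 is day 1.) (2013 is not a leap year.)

Days in months before Jul: 31 + 28 + 31 + 30 + 31 + 30 = 181.
Plus 10 days into Jul → day 191.

191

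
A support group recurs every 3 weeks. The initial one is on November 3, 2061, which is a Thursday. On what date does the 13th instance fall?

The 13th occurrence is 12 intervals after the first: 12 × 21 = 252 days after November 3, 2061.
November has 30 days — 27 days to the end of November leaves 225.
December has 31 days (194 left).
January has 31 days (163 left).
February has 28 days (135 left).
March has 31 days (104 left).
April has 30 days (74 left).
May has 31 days (43 left).
June has 30 days (13 left).
13 days into July → July 13, 2062.

July 13, 2062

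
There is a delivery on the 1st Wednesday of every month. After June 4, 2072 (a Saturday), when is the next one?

June 2072 starts on a Wednesday, so its 1st Wednesday is June 1, 2072.
That is not after June 4, 2072, so look at July 2072.
July 2072 starts on a Friday, so its 1st Wednesday is July 6, 2072 (5 days in).

July 6, 2072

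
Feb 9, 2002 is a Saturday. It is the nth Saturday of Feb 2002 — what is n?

Day 9 falls in week ⌈9/7⌉ of the month.
Days 1–7 hold the 1st Saturday, 8–14 the 2nd, 15–21 the 3rd, 22–28 the 4th, 29–31 the 5th.
9 is in the range for the 2nd.

2nd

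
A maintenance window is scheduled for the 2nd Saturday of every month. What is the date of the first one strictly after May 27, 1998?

June 13, 1998

May 1998 starts on a Friday; its first Saturday is the 2nd, so the 2nd Saturday is the 9th — May 9, 1998.
That is not after May 27, 1998, so look at June 1998.
June 1998 starts on a Monday; its first Saturday is the 6th, so the 2nd Saturday is the 13th — June 13, 1998.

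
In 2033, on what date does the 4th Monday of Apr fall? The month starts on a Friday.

Apr 25, 2033

Apr 2033 begins on a Friday, so the first Monday is Apr 4 (3 days later).
The 4th Monday is 3 weeks later: 4 + 21 = 25.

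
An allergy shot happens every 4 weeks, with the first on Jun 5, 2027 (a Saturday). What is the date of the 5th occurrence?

The 5th occurrence is 4 intervals after the first: 4 × 28 = 112 days after Jun 5, 2027.
Jun has 30 days — 25 days to the end of Jun leaves 87.
Jul has 31 days (56 left).
Aug has 31 days (25 left).
25 days into Sep → Sep 25, 2027.

Sep 25, 2027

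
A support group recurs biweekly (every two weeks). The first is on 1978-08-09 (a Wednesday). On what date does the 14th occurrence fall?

The 14th occurrence is 13 intervals after the first: 13 × 14 = 182 days after 1978-08-09.
August has 31 days — 22 days to the end of August leaves 160.
September has 30 days (130 left).
October has 31 days (99 left).
November has 30 days (69 left).
December has 31 days (38 left).
January has 31 days (7 left).
7 days into February → 1979-02-07.

1979-02-07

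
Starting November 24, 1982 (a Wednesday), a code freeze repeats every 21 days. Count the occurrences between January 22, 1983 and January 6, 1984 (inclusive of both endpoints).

Occurrences land 21·i days after November 24, 1982 for i = 0, 1, 2, …
January 22, 1983 is 59 days after the start; 59 ÷ 21 = 2 remainder 17; since the remainder is 17, round up to i = 3. First occurrence in the window: #4 on January 26, 1983 (3×21 = 63 days in).
January 6, 1984 is 408 days after the start; 408 ÷ 21 = 19 remainder 9. Last occurrence in the window: #20 on December 28, 1983.
Occurrences #4 through #20: 17 in total.

17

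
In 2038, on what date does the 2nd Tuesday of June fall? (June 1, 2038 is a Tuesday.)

8 June 2038

June 2038 begins on a Tuesday, so the first Tuesday is June 1.
The 2nd Tuesday is 1 weeks later: 1 + 7 = 8.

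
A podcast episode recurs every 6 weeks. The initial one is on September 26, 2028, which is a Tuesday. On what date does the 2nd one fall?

The 2nd occurrence is 1 interval after the first: 1 × 42 = 42 days after September 26, 2028.
September has 30 days — 4 days to the end of September leaves 38.
October has 31 days (7 left).
7 days into November → November 7, 2028.

November 7, 2028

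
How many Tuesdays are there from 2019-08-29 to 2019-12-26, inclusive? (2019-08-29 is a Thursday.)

2019-08-29 is a Thursday; the first Tuesday on or after it is 2019-09-03 (5 days later).
From 2019-09-03 to 2019-12-26: 27 + 31 + 30 + 26 = 114 days (rest of September, October, November, December).
114 ÷ 7 = 16 full weeks with remainder 2, so 16 more Tuesdays after the first → 17.

17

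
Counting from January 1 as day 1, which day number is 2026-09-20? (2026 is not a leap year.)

Days in months before September: 31 + 28 + 31 + 30 + 31 + 30 + 31 + 31 = 243.
Plus 20 days into September → day 263.

263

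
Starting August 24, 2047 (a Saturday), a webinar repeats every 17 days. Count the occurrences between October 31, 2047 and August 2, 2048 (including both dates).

Occurrences land 17·i days after August 24, 2047 for i = 0, 1, 2, …
October 31, 2047 is 68 days after the start; 68 ÷ 17 = 4 remainder 0. First occurrence in the window: #5 on October 31, 2047 (4×17 = 68 days in).
August 2, 2048 is 344 days after the start; 344 ÷ 17 = 20 remainder 4. Last occurrence in the window: #21 on July 29, 2048.
Occurrences #5 through #21: 17 in total.

17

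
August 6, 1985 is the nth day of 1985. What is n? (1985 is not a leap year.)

Days in months before August: 31 + 28 + 31 + 30 + 31 + 30 + 31 = 212.
Plus 6 days into August → day 218.

218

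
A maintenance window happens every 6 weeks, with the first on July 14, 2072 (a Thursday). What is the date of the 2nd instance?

August 25, 2072

The 2nd occurrence is 1 interval after the first: 1 × 42 = 42 days after July 14, 2072.
July has 31 days — 17 days to the end of July leaves 25.
25 days into August → August 25, 2072.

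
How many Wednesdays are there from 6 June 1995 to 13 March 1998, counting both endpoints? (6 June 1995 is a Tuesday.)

145

6 June 1995 is a Tuesday; the first Wednesday on or after it is 7 June 1995 (1 day later).
From 7 June 1995 to 13 March 1998: 207 + 366 + 365 + 72 = 1010 days (rest of 1995, 1996, 1997, to 13 March 1998 in 1998).
1010 ÷ 7 = 144 full weeks with remainder 2, so 144 more Wednesdays after the first → 145.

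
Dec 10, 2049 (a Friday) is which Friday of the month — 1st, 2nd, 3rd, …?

2nd

Day 10 falls in week ⌈10/7⌉ of the month.
Days 1–7 hold the 1st Friday, 8–14 the 2nd, 15–21 the 3rd, 22–28 the 4th, 29–31 the 5th.
10 is in the range for the 2nd.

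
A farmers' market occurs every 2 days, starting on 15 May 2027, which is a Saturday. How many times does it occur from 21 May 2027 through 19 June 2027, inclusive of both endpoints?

Occurrences land 2·i days after 15 May 2027 for i = 0, 1, 2, …
21 May 2027 is 6 days after the start; 6 ÷ 2 = 3 remainder 0. First occurrence in the window: #4 on 21 May 2027 (3×2 = 6 days in).
19 June 2027 is 35 days after the start; 35 ÷ 2 = 17 remainder 1. Last occurrence in the window: #18 on 18 June 2027.
Occurrences #4 through #18: 15 in total.

15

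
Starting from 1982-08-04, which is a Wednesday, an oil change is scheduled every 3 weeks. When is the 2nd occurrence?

1982-08-25

The 2nd occurrence is 1 interval after the first: 1 × 21 = 21 days after 1982-08-04.
21 days later is 1982-08-25.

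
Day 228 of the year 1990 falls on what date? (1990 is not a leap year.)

16 August 1990

January has 31 days (228 − 31 = 197 remain).
February has 28 days (197 − 28 = 169 remain).
March has 31 days (169 − 31 = 138 remain).
April has 30 days (138 − 30 = 108 remain).
May has 31 days (108 − 31 = 77 remain).
June has 30 days (77 − 30 = 47 remain).
July has 31 days (47 − 31 = 16 remain).
16 into August → August 16.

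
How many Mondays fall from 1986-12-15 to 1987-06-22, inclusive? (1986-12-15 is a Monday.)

1986-12-15 is a Monday; the first Monday on or after it is 1986-12-15.
From 1986-12-15 to 1987-06-22: 16 + 31 + 28 + 31 + 30 + 31 + 22 = 189 days (rest of December, January, February, March, April, May, June).
189 ÷ 7 = 27 full weeks with remainder 0, so 27 more Mondays after the first → 28.

28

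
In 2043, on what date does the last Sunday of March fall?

29 March 2043

The first Sunday of March 2043 is March 1.
March 2043 has 31 days. Adding weeks: 1, 8, 15, 22, 29 — the last one ≤ 31 is the 29th.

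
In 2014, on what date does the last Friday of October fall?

The first Friday of October 2014 is October 3.
October 2014 has 31 days. Adding weeks: 3, 10, 17, 24, 31 — the last one ≤ 31 is the 31st.

October 31, 2014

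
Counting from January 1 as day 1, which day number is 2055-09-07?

250

Days in months before September: 31 + 28 + 31 + 30 + 31 + 30 + 31 + 31 = 243.
Plus 7 days into September → day 250.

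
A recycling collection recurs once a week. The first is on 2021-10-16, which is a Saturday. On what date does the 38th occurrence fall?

2022-07-02

The 38th occurrence is 37 intervals after the first: 37 × 7 = 259 days after 2021-10-16.
October has 31 days — 15 days to the end of October leaves 244.
November has 30 days (214 left).
December has 31 days (183 left).
January has 31 days (152 left).
February has 28 days (124 left).
March has 31 days (93 left).
April has 30 days (63 left).
May has 31 days (32 left).
June has 30 days (2 left).
2 days into July → 2022-07-02.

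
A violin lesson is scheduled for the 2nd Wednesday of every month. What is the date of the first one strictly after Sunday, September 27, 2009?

October 14, 2009

September 2009 starts on a Tuesday; its first Wednesday is the 2nd, so the 2nd Wednesday is the 9th — September 9, 2009.
That is not after September 27, 2009, so look at October 2009.
October 2009 starts on a Thursday; its first Wednesday is the 7th, so the 2nd Wednesday is the 14th — October 14, 2009.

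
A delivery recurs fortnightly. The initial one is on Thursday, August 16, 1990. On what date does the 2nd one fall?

August 30, 1990

The 2nd occurrence is 1 interval after the first: 1 × 14 = 14 days after August 16, 1990.
14 days later is August 30, 1990.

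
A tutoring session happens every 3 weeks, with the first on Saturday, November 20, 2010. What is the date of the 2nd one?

December 11, 2010

The 2nd occurrence is 1 interval after the first: 1 × 21 = 21 days after November 20, 2010.
November has 30 days — 10 days to the end of November leaves 11.
11 days into December → December 11, 2010.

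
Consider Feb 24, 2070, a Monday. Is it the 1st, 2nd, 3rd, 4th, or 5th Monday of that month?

4th

Day 24 falls in week ⌈24/7⌉ of the month.
Days 1–7 hold the 1st Monday, 8–14 the 2nd, 15–21 the 3rd, 22–28 the 4th, 29–31 the 5th.
24 is in the range for the 4th.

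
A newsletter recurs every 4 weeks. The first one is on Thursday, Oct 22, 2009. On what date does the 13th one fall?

The 13th occurrence is 12 intervals after the first: 12 × 28 = 336 days after Oct 22, 2009.
Oct has 31 days — 9 days to the end of Oct leaves 327.
Nov has 30 days (297 left).
Dec has 31 days (266 left).
Jan has 31 days (235 left).
Feb has 28 days (207 left).
Mar has 31 days (176 left).
Apr has 30 days (146 left).
May has 31 days (115 left).
Jun has 30 days (85 left).
Jul has 31 days (54 left).
Aug has 31 days (23 left).
23 days into Sep → Sep 23, 2010.

Sep 23, 2010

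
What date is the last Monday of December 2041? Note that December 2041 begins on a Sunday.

December 2041 begins on a Sunday, so the first Monday is December 2 (1 day later).
December 2041 has 31 days. Adding weeks: 2, 9, 16, 23, 30 — the last one ≤ 31 is the 30th.

December 30, 2041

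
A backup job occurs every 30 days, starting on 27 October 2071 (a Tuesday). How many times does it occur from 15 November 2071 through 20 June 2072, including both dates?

Occurrences land 30·i days after 27 October 2071 for i = 0, 1, 2, …
15 November 2071 is 19 days after the start; 19 ÷ 30 = 0 remainder 19; since the remainder is 19, round up to i = 1. First occurrence in the window: #2 on 26 November 2071 (1×30 = 30 days in).
20 June 2072 is 237 days after the start; 237 ÷ 30 = 7 remainder 27. Last occurrence in the window: #8 on 24 May 2072.
Occurrences #2 through #8: 7 in total.

7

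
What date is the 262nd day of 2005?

19 September 2005

January has 31 days (262 − 31 = 231 remain).
February has 28 days (231 − 28 = 203 remain).
March has 31 days (203 − 31 = 172 remain).
April has 30 days (172 − 30 = 142 remain).
May has 31 days (142 − 31 = 111 remain).
June has 30 days (111 − 30 = 81 remain).
July has 31 days (81 − 31 = 50 remain).
August has 31 days (50 − 31 = 19 remain).
19 into September → September 19.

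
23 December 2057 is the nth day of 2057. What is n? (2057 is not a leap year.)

357

Days in months before December: 31 + 28 + 31 + 30 + 31 + 30 + 31 + 31 + 30 + 31 + 30 = 334.
Plus 23 days into December → day 357.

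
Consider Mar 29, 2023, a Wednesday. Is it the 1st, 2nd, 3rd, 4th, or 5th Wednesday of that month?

Day 29 falls in week ⌈29/7⌉ of the month.
Days 1–7 hold the 1st Wednesday, 8–14 the 2nd, 15–21 the 3rd, 22–28 the 4th, 29–31 the 5th.
29 is in the range for the 5th.

5th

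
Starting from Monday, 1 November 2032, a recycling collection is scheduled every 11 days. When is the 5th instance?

15 December 2032

The 5th occurrence is 4 intervals after the first: 4 × 11 = 44 days after 1 November 2032.
November has 30 days — 29 days to the end of November leaves 15.
15 days into December → 15 December 2032.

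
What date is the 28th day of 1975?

28 into Jan → Jan 28.

Jan 28, 1975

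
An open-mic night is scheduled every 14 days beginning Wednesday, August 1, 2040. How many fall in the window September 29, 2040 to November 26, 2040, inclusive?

Occurrences land 14·i days after August 1, 2040 for i = 0, 1, 2, …
September 29, 2040 is 59 days after the start; 59 ÷ 14 = 4 remainder 3; since the remainder is 3, round up to i = 5. First occurrence in the window: #6 on October 10, 2040 (5×14 = 70 days in).
November 26, 2040 is 117 days after the start; 117 ÷ 14 = 8 remainder 5. Last occurrence in the window: #9 on November 21, 2040.
Occurrences #6 through #9: 4 in total.

4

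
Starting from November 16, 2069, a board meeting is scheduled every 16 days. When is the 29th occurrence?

The 29th occurrence is 28 intervals after the first: 28 × 16 = 448 days after November 16, 2069.
November has 30 days — 14 days to the end of November leaves 434.
From end of November to end of 2069 is 31 days (403 left).
2070 has 365 days (38 left).
January has 31 days (7 left).
7 days into February → February 7, 2071.

February 7, 2071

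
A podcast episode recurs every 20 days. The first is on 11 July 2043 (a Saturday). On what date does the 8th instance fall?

28 November 2043

The 8th occurrence is 7 intervals after the first: 7 × 20 = 140 days after 11 July 2043.
July has 31 days — 20 days to the end of July leaves 120.
August has 31 days (89 left).
September has 30 days (59 left).
October has 31 days (28 left).
28 days into November → 28 November 2043.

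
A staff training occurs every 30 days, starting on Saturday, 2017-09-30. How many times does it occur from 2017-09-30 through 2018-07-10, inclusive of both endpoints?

10

Occurrences land 30·i days after 2017-09-30 for i = 0, 1, 2, …
The window opens on the start date, so the first occurrence inside is #1 on 2017-09-30.
2018-07-10 is 283 days after the start; 283 ÷ 30 = 9 remainder 13. Last occurrence in the window: #10 on 2018-06-27.
Occurrences #1 through #10: 10 in total.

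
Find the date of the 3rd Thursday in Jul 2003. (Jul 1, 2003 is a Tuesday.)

Jul 17, 2003

Jul 2003 begins on a Tuesday, so the first Thursday is Jul 3 (2 days later).
The 3rd Thursday is 2 weeks later: 3 + 14 = 17.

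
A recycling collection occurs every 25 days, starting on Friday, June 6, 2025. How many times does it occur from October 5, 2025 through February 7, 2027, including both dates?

Occurrences land 25·i days after June 6, 2025 for i = 0, 1, 2, …
October 5, 2025 is 121 days after the start; 121 ÷ 25 = 4 remainder 21; since the remainder is 21, round up to i = 5. First occurrence in the window: #6 on October 9, 2025 (5×25 = 125 days in).
February 7, 2027 is 611 days after the start; 611 ÷ 25 = 24 remainder 11. Last occurrence in the window: #25 on January 27, 2027.
Occurrences #6 through #25: 20 in total.

20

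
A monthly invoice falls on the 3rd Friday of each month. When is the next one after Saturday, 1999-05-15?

May 1999 starts on a Saturday; its first Friday is the 7th, so the 3rd Friday is the 21st — 1999-05-21.
1999-05-21 is after 1999-05-15, so that is the next one.

1999-05-21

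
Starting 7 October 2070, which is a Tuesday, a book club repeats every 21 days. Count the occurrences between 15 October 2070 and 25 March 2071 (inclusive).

Occurrences land 21·i days after 7 October 2070 for i = 0, 1, 2, …
15 October 2070 is 8 days after the start; 8 ÷ 21 = 0 remainder 8; since the remainder is 8, round up to i = 1. First occurrence in the window: #2 on 28 October 2070 (1×21 = 21 days in).
25 March 2071 is 169 days after the start; 169 ÷ 21 = 8 remainder 1. Last occurrence in the window: #9 on 24 March 2071.
Occurrences #2 through #9: 8 in total.

8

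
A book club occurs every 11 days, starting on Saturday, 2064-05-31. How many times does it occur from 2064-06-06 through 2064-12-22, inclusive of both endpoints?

18

Occurrences land 11·i days after 2064-05-31 for i = 0, 1, 2, …
2064-06-06 is 6 days after the start; 6 ÷ 11 = 0 remainder 6; since the remainder is 6, round up to i = 1. First occurrence in the window: #2 on 2064-06-11 (1×11 = 11 days in).
2064-12-22 is 205 days after the start; 205 ÷ 11 = 18 remainder 7. Last occurrence in the window: #19 on 2064-12-15.
Occurrences #2 through #19: 18 in total.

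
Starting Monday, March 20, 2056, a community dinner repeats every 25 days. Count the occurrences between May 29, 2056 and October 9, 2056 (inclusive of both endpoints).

Occurrences land 25·i days after March 20, 2056 for i = 0, 1, 2, …
May 29, 2056 is 70 days after the start; 70 ÷ 25 = 2 remainder 20; since the remainder is 20, round up to i = 3. First occurrence in the window: #4 on June 3, 2056 (3×25 = 75 days in).
October 9, 2056 is 203 days after the start; 203 ÷ 25 = 8 remainder 3. Last occurrence in the window: #9 on October 6, 2056.
Occurrences #4 through #9: 6 in total.

6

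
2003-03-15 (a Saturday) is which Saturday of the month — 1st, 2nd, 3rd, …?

Day 15 falls in week ⌈15/7⌉ of the month.
Days 1–7 hold the 1st Saturday, 8–14 the 2nd, 15–21 the 3rd, 22–28 the 4th, 29–31 the 5th.
15 is in the range for the 3rd.

3rd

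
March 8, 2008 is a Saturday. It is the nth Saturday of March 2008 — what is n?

2nd

Day 8 falls in week ⌈8/7⌉ of the month.
Days 1–7 hold the 1st Saturday, 8–14 the 2nd, 15–21 the 3rd, 22–28 the 4th, 29–31 the 5th.
8 is in the range for the 2nd.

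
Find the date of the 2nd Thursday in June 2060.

June 10, 2060

The first Thursday of June 2060 is June 3.
The 2nd Thursday is 1 weeks later: 3 + 7 = 10.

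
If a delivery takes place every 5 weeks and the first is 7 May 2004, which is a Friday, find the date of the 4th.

20 August 2004

The 4th occurrence is 3 intervals after the first: 3 × 35 = 105 days after 7 May 2004.
May has 31 days — 24 days to the end of May leaves 81.
June has 30 days (51 left).
July has 31 days (20 left).
20 days into August → 20 August 2004.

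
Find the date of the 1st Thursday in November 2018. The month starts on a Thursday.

November 2018 begins on a Thursday, so the first Thursday is November 1.

2018-11-01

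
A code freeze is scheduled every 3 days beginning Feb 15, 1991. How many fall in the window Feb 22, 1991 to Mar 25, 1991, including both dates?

Occurrences land 3·i days after Feb 15, 1991 for i = 0, 1, 2, …
Feb 22, 1991 is 7 days after the start; 7 ÷ 3 = 2 remainder 1; since the remainder is 1, round up to i = 3. First occurrence in the window: #4 on Feb 24, 1991 (3×3 = 9 days in).
Mar 25, 1991 is 38 days after the start; 38 ÷ 3 = 12 remainder 2. Last occurrence in the window: #13 on Mar 23, 1991.
Occurrences #4 through #13: 10 in total.

10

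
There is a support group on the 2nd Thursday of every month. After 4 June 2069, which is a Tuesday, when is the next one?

June 2069 starts on a Saturday; its first Thursday is the 6th, so the 2nd Thursday is the 13th — 13 June 2069.
13 June 2069 is after 4 June 2069, so that is the next one.

13 June 2069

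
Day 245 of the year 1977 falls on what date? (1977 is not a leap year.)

January has 31 days (245 − 31 = 214 remain).
February has 28 days (214 − 28 = 186 remain).
March has 31 days (186 − 31 = 155 remain).
April has 30 days (155 − 30 = 125 remain).
May has 31 days (125 − 31 = 94 remain).
June has 30 days (94 − 30 = 64 remain).
July has 31 days (64 − 31 = 33 remain).
August has 31 days (33 − 31 = 2 remain).
2 into September → September 2.

September 2, 1977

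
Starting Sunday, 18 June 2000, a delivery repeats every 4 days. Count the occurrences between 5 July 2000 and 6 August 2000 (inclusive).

8

Occurrences land 4·i days after 18 June 2000 for i = 0, 1, 2, …
5 July 2000 is 17 days after the start; 17 ÷ 4 = 4 remainder 1; since the remainder is 1, round up to i = 5. First occurrence in the window: #6 on 8 July 2000 (5×4 = 20 days in).
6 August 2000 is 49 days after the start; 49 ÷ 4 = 12 remainder 1. Last occurrence in the window: #13 on 5 August 2000.
Occurrences #6 through #13: 8 in total.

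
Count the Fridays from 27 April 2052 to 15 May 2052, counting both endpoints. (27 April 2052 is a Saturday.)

27 April 2052 is a Saturday; the first Friday on or after it is 3 May 2052 (6 days later).
From 3 May 2052 to 15 May 2052 is 15 − 3 = 12 days.
12 ÷ 7 = 1 full weeks with remainder 5, so 1 more Fridays after the first → 2.

2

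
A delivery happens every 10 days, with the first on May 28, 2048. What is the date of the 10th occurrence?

The 10th occurrence is 9 intervals after the first: 9 × 10 = 90 days after May 28, 2048.
May has 31 days — 3 days to the end of May leaves 87.
June has 30 days (57 left).
July has 31 days (26 left).
26 days into August → August 26, 2048.

August 26, 2048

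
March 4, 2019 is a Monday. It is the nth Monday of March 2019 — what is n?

1st

Day 4 falls in week ⌈4/7⌉ of the month.
Days 1–7 hold the 1st Monday, 8–14 the 2nd, 15–21 the 3rd, 22–28 the 4th, 29–31 the 5th.
4 is in the range for the 1st.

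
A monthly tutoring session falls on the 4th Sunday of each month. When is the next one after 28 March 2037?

March 2037 starts on a Sunday; its first Sunday is the 1st, so the 4th Sunday is the 22nd — 22 March 2037.
That is not after 28 March 2037, so look at April 2037.
April 2037 starts on a Wednesday; its first Sunday is the 5th, so the 4th Sunday is the 26th — 26 April 2037.

26 April 2037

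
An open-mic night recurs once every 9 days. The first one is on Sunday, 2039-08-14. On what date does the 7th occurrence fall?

2039-10-07

The 7th occurrence is 6 intervals after the first: 6 × 9 = 54 days after 2039-08-14.
August has 31 days — 17 days to the end of August leaves 37.
September has 30 days (7 left).
7 days into October → 2039-10-07.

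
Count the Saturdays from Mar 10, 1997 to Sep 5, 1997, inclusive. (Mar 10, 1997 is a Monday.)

Mar 10, 1997 is a Monday; the first Saturday on or after it is Mar 15, 1997 (5 days later).
From Mar 15, 1997 to Sep 5, 1997: 16 + 30 + 31 + 30 + 31 + 31 + 5 = 174 days (rest of Mar, Apr, May, Jun, Jul, Aug, Sep).
174 ÷ 7 = 24 full weeks with remainder 6, so 24 more Saturdays after the first → 25.

25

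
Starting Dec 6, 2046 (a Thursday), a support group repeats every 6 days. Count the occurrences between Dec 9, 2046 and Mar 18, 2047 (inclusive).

17

Occurrences land 6·i days after Dec 6, 2046 for i = 0, 1, 2, …
Dec 9, 2046 is 3 days after the start; 3 ÷ 6 = 0 remainder 3; since the remainder is 3, round up to i = 1. First occurrence in the window: #2 on Dec 12, 2046 (1×6 = 6 days in).
Mar 18, 2047 is 102 days after the start; 102 ÷ 6 = 17 remainder 0. Last occurrence in the window: #18 on Mar 18, 2047.
Occurrences #2 through #18: 17 in total.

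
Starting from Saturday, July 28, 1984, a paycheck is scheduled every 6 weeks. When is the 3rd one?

The 3rd occurrence is 2 intervals after the first: 2 × 42 = 84 days after July 28, 1984.
July has 31 days — 3 days to the end of July leaves 81.
August has 31 days (50 left).
September has 30 days (20 left).
20 days into October → October 20, 1984.

October 20, 1984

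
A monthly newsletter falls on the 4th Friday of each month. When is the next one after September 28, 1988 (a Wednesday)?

September 1988 starts on a Thursday; its first Friday is the 2nd, so the 4th Friday is the 23rd — September 23, 1988.
That is not after September 28, 1988, so look at October 1988.
October 1988 starts on a Saturday; its first Friday is the 7th, so the 4th Friday is the 28th — October 28, 1988.

October 28, 1988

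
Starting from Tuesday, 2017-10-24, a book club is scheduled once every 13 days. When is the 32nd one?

The 32nd occurrence is 31 intervals after the first: 31 × 13 = 403 days after 2017-10-24.
October has 31 days — 7 days to the end of October leaves 396.
November has 30 days (366 left).
December has 31 days (335 left).
January has 31 days (304 left).
February has 28 days (276 left).
March has 31 days (245 left).
April has 30 days (215 left).
May has 31 days (184 left).
June has 30 days (154 left).
July has 31 days (123 left).
August has 31 days (92 left).
September has 30 days (62 left).
October has 31 days (31 left).
November has 30 days (1 left).
1 day into December → 2018-12-01.

2018-12-01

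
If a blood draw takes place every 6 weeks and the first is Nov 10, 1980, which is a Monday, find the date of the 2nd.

The 2nd occurrence is 1 interval after the first: 1 × 42 = 42 days after Nov 10, 1980.
Nov has 30 days — 20 days to the end of Nov leaves 22.
22 days into Dec → Dec 22, 1980.

Dec 22, 1980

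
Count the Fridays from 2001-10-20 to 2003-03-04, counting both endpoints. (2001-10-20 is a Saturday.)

71

2001-10-20 is a Saturday; the first Friday on or after it is 2001-10-26 (6 days later).
From 2001-10-26 to 2003-03-04: 66 + 365 + 63 = 494 days (rest of 2001, 2002, to 2003-03-04 in 2003).
494 ÷ 7 = 70 full weeks with remainder 4, so 70 more Fridays after the first → 71.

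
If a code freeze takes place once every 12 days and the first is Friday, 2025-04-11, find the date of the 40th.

2026-07-23

The 40th occurrence is 39 intervals after the first: 39 × 12 = 468 days after 2025-04-11.
April has 30 days — 19 days to the end of April leaves 449.
From end of April to end of 2025 is 245 days (204 left).
January has 31 days (173 left).
February has 28 days (145 left).
March has 31 days (114 left).
April has 30 days (84 left).
May has 31 days (53 left).
June has 30 days (23 left).
23 days into July → 2026-07-23.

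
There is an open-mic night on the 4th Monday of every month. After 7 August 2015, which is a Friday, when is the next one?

24 August 2015

August 2015 starts on a Saturday; its first Monday is the 3rd, so the 4th Monday is the 24th — 24 August 2015.
24 August 2015 is after 7 August 2015, so that is the next one.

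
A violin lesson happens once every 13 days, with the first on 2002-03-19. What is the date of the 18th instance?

2002-10-26

The 18th occurrence is 17 intervals after the first: 17 × 13 = 221 days after 2002-03-19.
March has 31 days — 12 days to the end of March leaves 209.
April has 30 days (179 left).
May has 31 days (148 left).
June has 30 days (118 left).
July has 31 days (87 left).
August has 31 days (56 left).
September has 30 days (26 left).
26 days into October → 2002-10-26.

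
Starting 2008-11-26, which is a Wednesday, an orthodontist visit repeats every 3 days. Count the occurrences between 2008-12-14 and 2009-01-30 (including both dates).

16

Occurrences land 3·i days after 2008-11-26 for i = 0, 1, 2, …
2008-12-14 is 18 days after the start; 18 ÷ 3 = 6 remainder 0. First occurrence in the window: #7 on 2008-12-14 (6×3 = 18 days in).
2009-01-30 is 65 days after the start; 65 ÷ 3 = 21 remainder 2. Last occurrence in the window: #22 on 2009-01-28.
Occurrences #7 through #22: 16 in total.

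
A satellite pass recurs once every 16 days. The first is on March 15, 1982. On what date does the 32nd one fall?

July 24, 1983

The 32nd occurrence is 31 intervals after the first: 31 × 16 = 496 days after March 15, 1982.
March has 31 days — 16 days to the end of March leaves 480.
From end of March to end of 1982 is 275 days (205 left).
January has 31 days (174 left).
February has 28 days (146 left).
March has 31 days (115 left).
April has 30 days (85 left).
May has 31 days (54 left).
June has 30 days (24 left).
24 days into July → July 24, 1983.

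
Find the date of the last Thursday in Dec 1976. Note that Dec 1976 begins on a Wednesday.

Dec 30, 1976

Dec 1976 begins on a Wednesday, so the first Thursday is Dec 2 (1 day later).
Dec 1976 has 31 days. Adding weeks: 2, 9, 16, 23, 30 — the last one ≤ 31 is the 30th.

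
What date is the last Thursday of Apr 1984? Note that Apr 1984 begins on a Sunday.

Apr 26, 1984

Apr 1984 begins on a Sunday, so the first Thursday is Apr 5 (4 days later).
Apr 1984 has 30 days. Adding weeks: 5, 12, 19, 26 — the last one ≤ 30 is the 26th.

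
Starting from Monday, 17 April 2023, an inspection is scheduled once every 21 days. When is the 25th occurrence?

The 25th occurrence is 24 intervals after the first: 24 × 21 = 504 days after 17 April 2023.
April has 30 days — 13 days to the end of April leaves 491.
From end of April to end of 2023 is 245 days (246 left).
January has 31 days (215 left).
February has 29 days (186 left).
March has 31 days (155 left).
April has 30 days (125 left).
May has 31 days (94 left).
June has 30 days (64 left).
July has 31 days (33 left).
August has 31 days (2 left).
2 days into September → 2 September 2024.

2 September 2024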